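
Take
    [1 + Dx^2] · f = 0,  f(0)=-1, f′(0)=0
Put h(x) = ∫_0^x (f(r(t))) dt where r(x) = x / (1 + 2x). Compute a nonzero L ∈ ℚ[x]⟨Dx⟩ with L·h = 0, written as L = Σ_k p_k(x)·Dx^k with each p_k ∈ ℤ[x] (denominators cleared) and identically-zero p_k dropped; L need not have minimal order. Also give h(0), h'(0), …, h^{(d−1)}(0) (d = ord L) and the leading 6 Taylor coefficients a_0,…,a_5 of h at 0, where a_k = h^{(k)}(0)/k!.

L = Dx + (4 + 24·x + 48·x^2 + 32·x^3)·Dx^2 + (1 + 8·x + 24·x^2 + 32·x^3 + 16·x^4)·Dx^3  (order 3).
h: a_k = 0, -1, 0, 1/6, -1/2, 143/120, …
ICs: h(0) = 0, h′(0) = -1, h′′(0) = 0.

f: a_k = -1, 0, 1/2, 0, -1/24, 0, …
h₀=f(r): pull back L_f along r ⇒ L₀.
∫: right-multiply L₀ by Dx.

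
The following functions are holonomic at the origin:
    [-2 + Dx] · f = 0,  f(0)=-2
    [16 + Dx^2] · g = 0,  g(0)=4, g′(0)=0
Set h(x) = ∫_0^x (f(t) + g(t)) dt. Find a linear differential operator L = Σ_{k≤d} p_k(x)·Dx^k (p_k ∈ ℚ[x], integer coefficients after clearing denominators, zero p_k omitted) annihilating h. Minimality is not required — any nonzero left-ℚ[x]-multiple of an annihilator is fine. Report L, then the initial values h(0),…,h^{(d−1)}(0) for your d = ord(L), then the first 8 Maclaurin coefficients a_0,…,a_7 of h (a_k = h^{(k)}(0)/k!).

L = -32·Dx + 16·Dx^2 - 2·Dx^3 + Dx^4  (order 4).
h: a_k = 0, 2, -2, -12, -2/3, 124/15, -4/45, -344/105, …
ICs: h(0) = 0, h′(0) = 2, h′′(0) = -4, h′′′(0) = -72.

f: a_k = -2, -4, -4, -8/3, -4/3, -8/15, -8/45, -16/315, …
g: a_k = 4, 0, -32, 0, 128/3, 0, -1024/45, 0, …
Weyl lclm of L_f,L_g ⇒ L₀ (ord ≤ 3).
h=∫h₀ ⇒ L = L₀·Dx.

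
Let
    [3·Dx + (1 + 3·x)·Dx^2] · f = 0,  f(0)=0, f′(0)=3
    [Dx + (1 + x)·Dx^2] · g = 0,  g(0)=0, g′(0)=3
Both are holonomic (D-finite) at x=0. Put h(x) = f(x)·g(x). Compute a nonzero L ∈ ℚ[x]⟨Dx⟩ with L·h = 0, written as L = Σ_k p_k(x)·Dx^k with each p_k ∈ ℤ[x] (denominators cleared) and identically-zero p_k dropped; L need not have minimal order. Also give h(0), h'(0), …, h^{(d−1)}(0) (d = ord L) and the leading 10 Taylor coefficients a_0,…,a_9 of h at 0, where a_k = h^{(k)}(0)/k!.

L = (30 + 72·x + 54·x^2)·Dx + (76 + 354·x + 540·x^2 + 270·x^3)·Dx^2 + (29 + 200·x + 486·x^2 + 504·x^3 + 189·x^4)·Dx^3 + (2 + 19·x + 68·x^2 + 114·x^3 + 90·x^4 + 27·x^5)·Dx^4  (order 4).
h: a_k = 0, 0, 9, -18, 147/4, -81, 3807/20, -2343/5, 133533/112, -217467/70, …
ICs: h(0) = 0, h′(0) = 0, h′′(0) = 18, h′′′(0) = -108.

f: a_k = 0, 3, -9/2, 9, -81/4, 243/5, -243/2, 2187/7, -6561/8, 2187, …
g: a_k = 0, 3, -3/2, 1, -3/4, 3/5, -1/2, 3/7, -3/8, 1/3, …
h₀=f·g: eliminate ⇒ L₀, order ≤ 2·2.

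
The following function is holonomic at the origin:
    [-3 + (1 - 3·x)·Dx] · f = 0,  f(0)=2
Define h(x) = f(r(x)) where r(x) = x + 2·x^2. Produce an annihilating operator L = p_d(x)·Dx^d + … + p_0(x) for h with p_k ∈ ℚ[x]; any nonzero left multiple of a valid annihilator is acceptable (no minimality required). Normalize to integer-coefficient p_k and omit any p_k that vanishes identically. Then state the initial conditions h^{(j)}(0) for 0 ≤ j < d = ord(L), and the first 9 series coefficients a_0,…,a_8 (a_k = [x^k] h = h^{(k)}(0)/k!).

f: a_k = 2, 6, 18, 54, 162, 486, 1458, 4374, 13122, …
L₀ from L_f via x↦r, Dx↦r'^{-1}Dx.
L = (3 + 12·x) + (-1 + 3·x + 6·x^2)·Dx  (order 1).
h: a_k = 2, 6, 30, 126, 558, 2430, 10638, 46494, 203310, …
ICs: h(0) = 2.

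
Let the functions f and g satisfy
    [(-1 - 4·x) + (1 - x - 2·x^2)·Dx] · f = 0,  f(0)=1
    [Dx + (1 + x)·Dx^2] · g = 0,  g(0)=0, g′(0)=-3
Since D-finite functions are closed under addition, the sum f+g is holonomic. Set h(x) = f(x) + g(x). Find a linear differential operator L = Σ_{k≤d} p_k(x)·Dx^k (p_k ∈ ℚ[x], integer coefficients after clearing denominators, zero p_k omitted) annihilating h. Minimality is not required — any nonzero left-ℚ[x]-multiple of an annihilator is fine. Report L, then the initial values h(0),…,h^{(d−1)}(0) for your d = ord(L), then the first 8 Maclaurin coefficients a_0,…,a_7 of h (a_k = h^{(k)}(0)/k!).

f: a_k = 1, 1, 3, 5, 11, 21, 43, 85, …
g: a_k = 0, -3, 3/2, -1, 3/4, -3/5, 1/2, -3/7, …
L₀ := lclm(L_f,L_g); ord L₀ ≤ 1+2.
L = (42 + 144·x + 144·x^2 + 96·x^3)·Dx + (28 + 172·x + 312·x^2 + 328·x^3 + 160·x^4)·Dx^2 + (-7 - 14·x + 5·x^2 + 56·x^3 + 76·x^4 + 32·x^5)·Dx^3  (order 3).
h: a_k = 1, -2, 9/2, 4, 47/4, 102/5, 87/2, 592/7, …
ICs: h(0) = 1, h′(0) = -2, h′′(0) = 9.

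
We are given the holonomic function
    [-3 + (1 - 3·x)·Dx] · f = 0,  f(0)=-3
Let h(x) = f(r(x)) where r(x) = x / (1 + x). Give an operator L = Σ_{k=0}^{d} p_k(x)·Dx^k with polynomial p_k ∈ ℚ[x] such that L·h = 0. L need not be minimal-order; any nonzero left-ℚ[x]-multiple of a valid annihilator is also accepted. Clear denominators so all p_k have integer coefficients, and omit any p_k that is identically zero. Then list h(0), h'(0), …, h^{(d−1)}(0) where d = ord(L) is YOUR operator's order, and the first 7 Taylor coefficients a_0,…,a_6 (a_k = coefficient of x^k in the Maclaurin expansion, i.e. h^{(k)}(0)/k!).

L = 3 + (-1 + x + 2·x^2)·Dx  (order 1).
h: a_k = -3, -9, -18, -36, -72, -144, -288, …
ICs: h(0) = -3.

f: a_k = -3, -9, -27, -81, -243, -729, -2187, …
f∘r: x↦r, Dx↦Dx/r' in L_f ⇒ L₀.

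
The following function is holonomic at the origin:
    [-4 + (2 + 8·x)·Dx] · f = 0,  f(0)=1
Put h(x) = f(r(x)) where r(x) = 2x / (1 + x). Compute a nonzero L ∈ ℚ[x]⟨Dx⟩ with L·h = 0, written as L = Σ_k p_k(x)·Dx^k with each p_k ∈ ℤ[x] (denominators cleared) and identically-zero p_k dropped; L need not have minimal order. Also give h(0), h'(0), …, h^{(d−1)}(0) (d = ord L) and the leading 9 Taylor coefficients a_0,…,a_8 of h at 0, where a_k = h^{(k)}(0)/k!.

L = -4 + (1 + 10·x + 9·x^2)·Dx  (order 1).
h: a_k = 1, 4, -12, 52, -284, 1764, -11820, 83220, -606780, …
ICs: h(0) = 1.

f: a_k = 1, 2, -2, 4, -10, 28, -84, 264, -858, …
Change of var in L_f (x↦r) gives L₀.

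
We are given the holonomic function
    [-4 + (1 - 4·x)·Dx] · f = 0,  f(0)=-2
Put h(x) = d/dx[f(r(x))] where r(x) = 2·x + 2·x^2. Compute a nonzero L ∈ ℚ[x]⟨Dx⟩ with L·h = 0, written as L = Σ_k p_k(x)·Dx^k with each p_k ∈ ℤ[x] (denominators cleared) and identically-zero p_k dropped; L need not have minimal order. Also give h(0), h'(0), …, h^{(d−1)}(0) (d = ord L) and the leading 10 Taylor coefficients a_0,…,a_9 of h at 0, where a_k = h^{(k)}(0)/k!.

L = (18 + 48·x + 48·x^2) + (-1 + 6·x + 24·x^2 + 16·x^3)·Dx  (order 1).
h: a_k = -16, -288, -3840, -45568, -506880, -5412864, -56197120, -571539456, -5721882624, -56576573440, …
ICs: h(0) = -16.

f: a_k = -2, -8, -32, -128, -512, -2048, -8192, -32768, -131072, -524288, …
Change of var in L_f (x↦r) gives L₀.
h₀' ⇒ L via d/dx closure of L₀.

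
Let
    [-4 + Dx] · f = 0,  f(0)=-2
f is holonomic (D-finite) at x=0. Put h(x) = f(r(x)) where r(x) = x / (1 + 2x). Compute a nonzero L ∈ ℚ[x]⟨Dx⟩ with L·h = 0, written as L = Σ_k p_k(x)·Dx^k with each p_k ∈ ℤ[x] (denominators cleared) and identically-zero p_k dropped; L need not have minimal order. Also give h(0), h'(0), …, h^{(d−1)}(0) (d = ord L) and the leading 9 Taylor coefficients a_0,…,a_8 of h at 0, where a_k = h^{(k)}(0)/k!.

L = -4 + (1 + 4·x + 4·x^2)·Dx  (order 1).
h: a_k = -2, -8, 0, 32/3, -64/3, 128/5, -512/45, -2560/63, 16384/105, …
ICs: h(0) = -2.

f: a_k = -2, -8, -16, -64/3, -64/3, -256/15, -512/45, -2048/315, -1024/315, …
h₀=f(r): pull back L_f along r ⇒ L₀.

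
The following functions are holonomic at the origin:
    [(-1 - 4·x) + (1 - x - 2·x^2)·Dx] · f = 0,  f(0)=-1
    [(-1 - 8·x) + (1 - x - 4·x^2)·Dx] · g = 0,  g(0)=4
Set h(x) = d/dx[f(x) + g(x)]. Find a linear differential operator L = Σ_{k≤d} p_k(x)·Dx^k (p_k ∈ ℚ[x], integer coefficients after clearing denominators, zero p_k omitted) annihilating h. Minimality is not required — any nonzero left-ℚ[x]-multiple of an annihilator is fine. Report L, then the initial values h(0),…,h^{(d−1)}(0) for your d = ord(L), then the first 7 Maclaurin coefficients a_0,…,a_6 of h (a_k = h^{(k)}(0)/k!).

L = (-6 - 336·x - 480·x^2 - 1824·x^3 - 3864·x^4 - 6528·x^5 + 2304·x^6) + (6 + 66·x + 156·x^2 + 168·x^3 + 162·x^4 - 3768·x^5 - 3456·x^6 + 1536·x^7)·Dx + (-1 + 2·x - 13·x^2 - 28·x^3 + 222·x^4 + 134·x^5 - 612·x^6 - 320·x^7 + 192·x^8)·Dx^2  (order 2).
h: a_k = 3, 34, 93, 420, 1195, 4086, 11753, …
ICs: h(0) = 3, h′(0) = 34.

f: a_k = -1, -1, -3, -5, -11, -21, -43, …
g: a_k = 4, 4, 20, 36, 116, 260, 724, …
L₀ := lclm(L_f,L_g); ord L₀ ≤ 1+1.
Derive L from L₀ (diff closure).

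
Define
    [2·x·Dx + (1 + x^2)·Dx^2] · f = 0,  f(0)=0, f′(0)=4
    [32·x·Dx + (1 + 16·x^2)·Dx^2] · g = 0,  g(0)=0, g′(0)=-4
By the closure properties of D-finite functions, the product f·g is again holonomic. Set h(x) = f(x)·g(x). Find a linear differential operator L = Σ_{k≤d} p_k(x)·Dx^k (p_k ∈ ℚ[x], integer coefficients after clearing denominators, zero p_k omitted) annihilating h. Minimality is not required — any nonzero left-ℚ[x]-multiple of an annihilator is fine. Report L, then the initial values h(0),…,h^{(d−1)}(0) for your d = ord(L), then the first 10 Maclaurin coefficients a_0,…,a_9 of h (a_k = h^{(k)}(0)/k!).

f: a_k = 0, 4, 0, -4/3, 0, 4/5, 0, -4/7, 0, 4/9, …
g: a_k = 0, -4, 0, 64/3, 0, -1024/5, 0, 16384/7, 0, -262144/9, …
f·g: L₀ = L_f ⊗_s L_g, ord ≤ 2·2.
L = (-384·x - 10880·x^3 - 16384·x^5 + 34816·x^7 + 98304·x^9)·Dx + (-68 - 3916·x^2 - 19584·x^4 - 14336·x^6 + 121856·x^8 + 147456·x^10)·Dx^2 + (-136·x - 2632·x^3 - 6528·x^5 + 16448·x^7 + 69632·x^9 + 49152·x^11)·Dx^3 + (-1 - 34·x^2 - 305·x^4 + 4880·x^8 + 8704·x^10 + 4096·x^12)·Dx^4  (order 4).
h: a_k = 0, 0, -16, 0, 272/3, 0, -38288/45, 0, 1013744/105, 0, …
ICs: h(0) = 0, h′(0) = 0, h′′(0) = -32, h′′′(0) = 0.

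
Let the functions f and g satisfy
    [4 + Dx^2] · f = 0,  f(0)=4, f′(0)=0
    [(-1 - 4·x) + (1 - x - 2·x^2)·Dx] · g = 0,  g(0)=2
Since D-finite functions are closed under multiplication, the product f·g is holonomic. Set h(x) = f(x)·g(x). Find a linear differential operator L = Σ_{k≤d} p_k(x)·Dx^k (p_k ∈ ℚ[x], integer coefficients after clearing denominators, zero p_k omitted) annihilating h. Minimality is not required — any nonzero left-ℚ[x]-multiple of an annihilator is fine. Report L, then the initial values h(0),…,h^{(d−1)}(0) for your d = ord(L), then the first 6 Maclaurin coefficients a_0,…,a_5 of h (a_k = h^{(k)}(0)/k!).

f: a_k = 4, 0, -8, 0, 8/3, 0, …
g: a_k = 2, 2, 6, 10, 22, 42, …
Product ⇒ symmetric product L₀, ord ≤ 2.
L = (4·x + 8·x^2) + (2 + 8·x)·Dx + (-1 + x + 2·x^2)·Dx^2  (order 2).
h: a_k = 8, 8, 8, 24, 136/3, 280/3, …
ICs: h(0) = 8, h′(0) = 8.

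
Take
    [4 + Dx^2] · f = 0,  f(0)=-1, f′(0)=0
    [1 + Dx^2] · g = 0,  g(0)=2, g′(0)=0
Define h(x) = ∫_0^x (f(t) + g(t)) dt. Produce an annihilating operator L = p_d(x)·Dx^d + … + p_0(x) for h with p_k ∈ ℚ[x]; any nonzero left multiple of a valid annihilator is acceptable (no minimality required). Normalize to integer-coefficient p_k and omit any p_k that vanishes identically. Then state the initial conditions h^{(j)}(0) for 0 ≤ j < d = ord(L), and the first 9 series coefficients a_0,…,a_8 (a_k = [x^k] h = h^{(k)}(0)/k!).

f: a_k = -1, 0, 2, 0, -2/3, 0, 4/45, 0, -2/315, …
g: a_k = 2, 0, -1, 0, 1/12, 0, -1/360, 0, 1/20160, …
f+g: L₀ = lclm(L_f,L_g), ord ≤ 2+2.
∫: right-multiply L₀ by Dx.
L = 4·Dx + 5·Dx^3 + Dx^5  (order 5).
h: a_k = 0, 1, 0, 1/3, 0, -7/60, 0, 31/2520, 0, …
ICs: h(0) = 0, h′(0) = 1, h′′(0) = 0, h′′′(0) = 2, h′′′′(0) = 0.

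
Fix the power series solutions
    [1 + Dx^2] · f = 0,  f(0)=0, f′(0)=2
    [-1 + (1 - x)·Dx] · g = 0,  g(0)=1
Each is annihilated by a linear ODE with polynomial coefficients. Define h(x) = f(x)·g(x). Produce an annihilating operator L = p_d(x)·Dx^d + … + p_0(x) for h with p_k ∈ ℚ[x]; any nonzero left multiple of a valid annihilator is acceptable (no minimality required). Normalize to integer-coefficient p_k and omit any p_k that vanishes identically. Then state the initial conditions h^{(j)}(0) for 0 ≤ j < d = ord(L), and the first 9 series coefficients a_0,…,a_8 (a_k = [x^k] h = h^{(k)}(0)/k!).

f: a_k = 0, 2, 0, -1/3, 0, 1/60, 0, -1/2520, 0, …
g: a_k = 1, 1, 1, 1, 1, 1, 1, 1, 1, …
f·g: L₀ = L_f ⊗_s L_g, ord ≤ 2·1.
L = (-1 + x) + 2·Dx + (-1 + x)·Dx^2  (order 2).
h: a_k = 0, 2, 2, 5/3, 5/3, 101/60, 101/60, 4241/2520, 4241/2520, …
ICs: h(0) = 0, h′(0) = 2.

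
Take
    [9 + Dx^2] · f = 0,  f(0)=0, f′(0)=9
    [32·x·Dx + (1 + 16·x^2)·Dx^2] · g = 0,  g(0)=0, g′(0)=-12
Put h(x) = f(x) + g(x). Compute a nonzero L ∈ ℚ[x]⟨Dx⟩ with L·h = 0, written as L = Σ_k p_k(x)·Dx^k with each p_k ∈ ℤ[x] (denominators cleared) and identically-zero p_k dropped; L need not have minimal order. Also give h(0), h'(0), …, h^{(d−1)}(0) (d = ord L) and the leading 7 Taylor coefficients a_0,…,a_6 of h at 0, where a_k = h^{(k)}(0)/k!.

L = (-52704·x + 967680·x^3 + 663552·x^5)·Dx + (-207 + 13104·x^2 + 283392·x^4 + 331776·x^6)·Dx^2 + (-5856·x + 107520·x^3 + 73728·x^5)·Dx^3 + (-23 + 1456·x^2 + 31488·x^4 + 36864·x^6)·Dx^4  (order 4).
h: a_k = 0, -3, 0, 101/2, 0, -24333/40, 0, …
ICs: h(0) = 0, h′(0) = -3, h′′(0) = 0, h′′′(0) = 303.

f: a_k = 0, 9, 0, -27/2, 0, 243/40, 0, …
g: a_k = 0, -12, 0, 64, 0, -3072/5, 0, …
Weyl lclm of L_f,L_g ⇒ L₀ (ord ≤ 4).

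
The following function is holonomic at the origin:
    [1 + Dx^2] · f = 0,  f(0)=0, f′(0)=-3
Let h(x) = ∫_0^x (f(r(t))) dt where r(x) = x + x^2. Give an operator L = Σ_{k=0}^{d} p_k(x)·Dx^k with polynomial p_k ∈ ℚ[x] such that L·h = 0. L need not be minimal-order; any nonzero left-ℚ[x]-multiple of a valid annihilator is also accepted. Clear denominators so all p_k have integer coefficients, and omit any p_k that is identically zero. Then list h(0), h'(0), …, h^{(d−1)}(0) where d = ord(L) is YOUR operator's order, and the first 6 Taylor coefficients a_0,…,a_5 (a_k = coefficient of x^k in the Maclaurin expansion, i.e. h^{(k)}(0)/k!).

f: a_k = 0, -3, 0, 1/2, 0, -1/40, …
L₀ from L_f via x↦r, Dx↦r'^{-1}Dx.
h=∫₀ˣh₀: take L = L₀·Dx.
L = (1 + 6·x + 12·x^2 + 8·x^3)·Dx - 2·Dx^2 + (1 + 2·x)·Dx^3  (order 3).
h: a_k = 0, 0, -3/2, -1, 1/8, 3/10, …
ICs: h(0) = 0, h′(0) = 0, h′′(0) = -3.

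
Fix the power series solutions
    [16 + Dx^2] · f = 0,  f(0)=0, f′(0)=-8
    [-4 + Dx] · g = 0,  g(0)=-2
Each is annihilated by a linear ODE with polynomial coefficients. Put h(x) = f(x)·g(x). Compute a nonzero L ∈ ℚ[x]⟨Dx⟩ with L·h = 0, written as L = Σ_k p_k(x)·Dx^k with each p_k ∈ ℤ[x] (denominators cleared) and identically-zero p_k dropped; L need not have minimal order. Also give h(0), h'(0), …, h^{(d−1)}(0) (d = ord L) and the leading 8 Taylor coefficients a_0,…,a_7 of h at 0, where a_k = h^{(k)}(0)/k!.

f: a_k = 0, -8, 0, 64/3, 0, -256/15, 0, 2048/315, …
g: a_k = -2, -8, -16, -64/3, -64/3, -256/15, -512/45, -2048/315, …
h₀=f·g: eliminate ⇒ L₀, order ≤ 2·1.
L = 32 - 8·Dx + Dx^2  (order 2).
h: a_k = 0, 16, 64, 256/3, 0, -2048/15, -8192/45, -32768/315, …
ICs: h(0) = 0, h′(0) = 16.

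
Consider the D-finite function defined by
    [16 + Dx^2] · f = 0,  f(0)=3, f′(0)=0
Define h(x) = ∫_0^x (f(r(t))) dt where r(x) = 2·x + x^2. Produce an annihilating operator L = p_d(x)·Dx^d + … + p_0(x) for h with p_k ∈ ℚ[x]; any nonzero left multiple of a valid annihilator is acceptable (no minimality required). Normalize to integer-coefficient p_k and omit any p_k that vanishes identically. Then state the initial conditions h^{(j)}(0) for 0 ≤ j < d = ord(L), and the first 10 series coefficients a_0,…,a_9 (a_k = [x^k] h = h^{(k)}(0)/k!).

L = (64 + 192·x + 192·x^2 + 64·x^3)·Dx - Dx^2 + (1 + x)·Dx^3  (order 3).
h: a_k = 0, 3, 0, -32, -24, 488/5, 512/3, -4864/105, -1888/5, -295648/945, …
ICs: h(0) = 0, h′(0) = 3, h′′(0) = 0.

f: a_k = 3, 0, -24, 0, 32, 0, -256/15, 0, 512/105, 0, …
h₀=f(r): pull back L_f along r ⇒ L₀.
Integrate: L := L₀·Dx.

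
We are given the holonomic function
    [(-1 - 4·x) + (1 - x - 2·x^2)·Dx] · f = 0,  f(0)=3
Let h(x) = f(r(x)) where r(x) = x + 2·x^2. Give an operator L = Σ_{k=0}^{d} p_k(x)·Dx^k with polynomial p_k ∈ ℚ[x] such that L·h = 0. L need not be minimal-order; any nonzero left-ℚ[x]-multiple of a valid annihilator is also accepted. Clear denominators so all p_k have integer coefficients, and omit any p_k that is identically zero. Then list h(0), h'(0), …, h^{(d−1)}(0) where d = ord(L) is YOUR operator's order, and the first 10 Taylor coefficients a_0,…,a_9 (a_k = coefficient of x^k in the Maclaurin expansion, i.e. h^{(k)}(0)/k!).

L = (1 + 8·x + 24·x^2 + 32·x^3) + (-1 + x + 4·x^2 + 8·x^3 + 8·x^4)·Dx  (order 1).
h: a_k = 3, 3, 15, 51, 159, 507, 1671, 5379, 17391, 56331, …
ICs: h(0) = 3.

f: a_k = 3, 3, 9, 15, 33, 63, 129, 255, 513, 1023, …
Change of var in L_f (x↦r) gives L₀.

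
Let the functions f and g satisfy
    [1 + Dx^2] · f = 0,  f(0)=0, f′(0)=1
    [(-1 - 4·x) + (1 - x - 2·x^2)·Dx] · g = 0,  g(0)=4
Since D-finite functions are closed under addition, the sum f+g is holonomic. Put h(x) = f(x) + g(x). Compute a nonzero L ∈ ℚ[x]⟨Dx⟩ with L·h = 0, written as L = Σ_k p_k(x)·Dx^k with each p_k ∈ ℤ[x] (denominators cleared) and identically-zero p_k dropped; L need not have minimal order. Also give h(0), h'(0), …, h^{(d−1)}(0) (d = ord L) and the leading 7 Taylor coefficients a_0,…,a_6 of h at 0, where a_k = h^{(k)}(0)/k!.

L = (-31 - 146·x - 133·x^2 - 184·x^3 - 20·x^4 - 16·x^5) + (7 + 3·x - 3·x^2 - 37·x^3 - 42·x^4 - 12·x^5 - 8·x^6)·Dx + (-31 - 146·x - 133·x^2 - 184·x^3 - 20·x^4 - 16·x^5)·Dx^2 + (7 + 3·x - 3·x^2 - 37·x^3 - 42·x^4 - 12·x^5 - 8·x^6)·Dx^3  (order 3).
h: a_k = 4, 5, 12, 119/6, 44, 10081/120, 172, …
ICs: h(0) = 4, h′(0) = 5, h′′(0) = 24.

f: a_k = 0, 1, 0, -1/6, 0, 1/120, 0, …
g: a_k = 4, 4, 12, 20, 44, 84, 172, …
Sum ⇒ L₀ = lclm(L_f,L_g) in ℚ(x)⟨Dx⟩.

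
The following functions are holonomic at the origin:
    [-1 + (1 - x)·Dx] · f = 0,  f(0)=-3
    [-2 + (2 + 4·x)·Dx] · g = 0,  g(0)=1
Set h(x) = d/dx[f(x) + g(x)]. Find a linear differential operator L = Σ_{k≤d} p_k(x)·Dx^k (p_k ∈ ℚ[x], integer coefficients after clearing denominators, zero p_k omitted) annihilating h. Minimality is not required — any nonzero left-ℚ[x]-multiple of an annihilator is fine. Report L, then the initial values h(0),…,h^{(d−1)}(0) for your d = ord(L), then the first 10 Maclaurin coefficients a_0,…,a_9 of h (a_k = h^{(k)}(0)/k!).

f: a_k = -3, -3, -3, -3, -3, -3, -3, -3, -3, -3, …
g: a_k = 1, 1, -1/2, 1/2, -5/8, 7/8, -21/16, 33/16, -429/128, 715/128, …
h₀=f+g: left-lcm gives L₀, ord ≤ 2.
Differentiate: ansatz ord ≤ ord L₀ ⇒ L.
L = (-4 - 2·x) + (-1 - 10·x - 7·x^2)·Dx + (1 + 2·x - x^2 - 2·x^3)·Dx^2  (order 2).
h: a_k = -2, -7, -15/2, -29/2, -85/8, -207/8, -105/16, -813/16, 2979/128, -15995/128, …
ICs: h(0) = -2, h′(0) = -7.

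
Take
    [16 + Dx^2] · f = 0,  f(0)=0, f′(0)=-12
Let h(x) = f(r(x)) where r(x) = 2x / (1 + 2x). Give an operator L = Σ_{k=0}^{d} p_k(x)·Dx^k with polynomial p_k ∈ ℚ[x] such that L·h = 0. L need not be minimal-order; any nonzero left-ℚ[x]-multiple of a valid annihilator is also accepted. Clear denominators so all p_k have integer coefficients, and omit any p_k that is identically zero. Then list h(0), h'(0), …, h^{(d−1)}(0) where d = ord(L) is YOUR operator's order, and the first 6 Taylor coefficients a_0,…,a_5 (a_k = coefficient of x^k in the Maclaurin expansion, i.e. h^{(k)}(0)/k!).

f: a_k = 0, -12, 0, 32, 0, -128/5, …
L₀ from L_f via x↦r, Dx↦r'^{-1}Dx.
L = 64 + (4 + 24·x + 48·x^2 + 32·x^3)·Dx + (1 + 8·x + 24·x^2 + 32·x^3 + 16·x^4)·Dx^2  (order 2).
h: a_k = 0, -24, 48, 160, -1344, 24704/5, …
ICs: h(0) = 0, h′(0) = -24.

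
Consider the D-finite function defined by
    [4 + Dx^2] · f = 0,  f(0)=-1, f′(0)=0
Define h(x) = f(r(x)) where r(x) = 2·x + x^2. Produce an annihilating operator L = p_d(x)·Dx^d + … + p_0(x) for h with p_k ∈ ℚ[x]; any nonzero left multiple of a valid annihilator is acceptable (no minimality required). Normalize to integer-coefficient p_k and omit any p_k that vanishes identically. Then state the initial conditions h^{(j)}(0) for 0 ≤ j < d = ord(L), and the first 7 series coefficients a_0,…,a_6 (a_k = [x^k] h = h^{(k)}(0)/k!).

L = (16 + 48·x + 48·x^2 + 16·x^3) - Dx + (1 + x)·Dx^2  (order 2).
h: a_k = -1, 0, 8, 8, -26/3, -64/3, -464/45, …
ICs: h(0) = -1, h′(0) = 0.

f: a_k = -1, 0, 2, 0, -2/3, 0, 4/45, …
h₀=f(r): pull back L_f along r ⇒ L₀.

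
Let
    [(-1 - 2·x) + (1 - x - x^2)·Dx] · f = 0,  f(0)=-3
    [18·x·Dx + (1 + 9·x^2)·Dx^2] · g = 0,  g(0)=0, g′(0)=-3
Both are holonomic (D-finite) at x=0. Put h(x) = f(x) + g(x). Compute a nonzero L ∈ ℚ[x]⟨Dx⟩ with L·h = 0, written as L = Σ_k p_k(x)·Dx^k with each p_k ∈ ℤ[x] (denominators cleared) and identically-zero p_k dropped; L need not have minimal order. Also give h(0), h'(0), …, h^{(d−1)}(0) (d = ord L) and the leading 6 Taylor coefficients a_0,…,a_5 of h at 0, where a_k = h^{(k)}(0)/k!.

f: a_k = -3, -3, -6, -9, -15, -24, …
g: a_k = 0, -3, 0, 9, 0, -243/5, …
Sum ⇒ L₀ = lclm(L_f,L_g) in ℚ(x)⟨Dx⟩.
L = (-36 + 144·x + 1440·x^2 + 2376·x^3 + 3186·x^4 + 486·x^6)·Dx + (18 + 24·x - 108·x^2 + 444·x^3 + 2313·x^4 + 2178·x^5 + 243·x^6 + 486·x^7)·Dx^2 + (-2 - 10·x - 34·x^2 - 48·x^3 - 123·x^4 + 387·x^5 + 198·x^6 + 81·x^7 + 81·x^8)·Dx^3  (order 3).
h: a_k = -3, -6, -6, 0, -15, -363/5, …
ICs: h(0) = -3, h′(0) = -6, h′′(0) = -12.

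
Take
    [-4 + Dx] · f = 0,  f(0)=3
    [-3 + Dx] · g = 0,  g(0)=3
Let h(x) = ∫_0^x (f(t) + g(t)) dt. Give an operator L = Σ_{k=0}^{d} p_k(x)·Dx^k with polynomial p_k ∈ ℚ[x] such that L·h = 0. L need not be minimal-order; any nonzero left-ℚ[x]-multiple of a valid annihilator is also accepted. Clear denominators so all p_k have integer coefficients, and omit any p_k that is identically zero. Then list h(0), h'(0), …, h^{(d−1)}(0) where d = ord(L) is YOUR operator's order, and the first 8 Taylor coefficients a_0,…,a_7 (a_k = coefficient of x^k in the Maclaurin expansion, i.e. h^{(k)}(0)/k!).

f: a_k = 3, 12, 24, 32, 32, 128/5, 256/15, 1024/105, …
g: a_k = 3, 9, 27/2, 27/2, 81/8, 243/40, 243/80, 729/560, …
h₀=f+g: left-lcm gives L₀, ord ≤ 2.
h=∫₀ˣh₀: take L = L₀·Dx.
L = 12·Dx - 7·Dx^2 + Dx^3  (order 3).
h: a_k = 0, 6, 21/2, 25/2, 91/8, 337/40, 1267/240, 965/336, …
ICs: h(0) = 0, h′(0) = 6, h′′(0) = 21.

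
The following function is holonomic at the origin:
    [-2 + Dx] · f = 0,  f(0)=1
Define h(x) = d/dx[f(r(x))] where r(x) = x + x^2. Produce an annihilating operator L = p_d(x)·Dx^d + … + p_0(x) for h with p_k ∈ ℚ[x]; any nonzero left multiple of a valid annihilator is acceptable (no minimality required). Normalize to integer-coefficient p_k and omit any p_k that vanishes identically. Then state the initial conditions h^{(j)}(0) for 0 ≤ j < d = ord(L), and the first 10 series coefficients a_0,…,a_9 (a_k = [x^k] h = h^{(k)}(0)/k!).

f: a_k = 1, 2, 2, 4/3, 2/3, 4/15, 4/45, 8/315, 2/315, 4/2835, …
L₀ from L_f via x↦r, Dx↦r'^{-1}Dx.
Derive L from L₀ (diff closure).
L = (4 + 8·x + 8·x^2) + (-1 - 2·x)·Dx  (order 1).
h: a_k = 2, 8, 16, 80/3, 104/3, 608/15, 1856/45, 12224/315, 2096/63, 75968/2835, …
ICs: h(0) = 2.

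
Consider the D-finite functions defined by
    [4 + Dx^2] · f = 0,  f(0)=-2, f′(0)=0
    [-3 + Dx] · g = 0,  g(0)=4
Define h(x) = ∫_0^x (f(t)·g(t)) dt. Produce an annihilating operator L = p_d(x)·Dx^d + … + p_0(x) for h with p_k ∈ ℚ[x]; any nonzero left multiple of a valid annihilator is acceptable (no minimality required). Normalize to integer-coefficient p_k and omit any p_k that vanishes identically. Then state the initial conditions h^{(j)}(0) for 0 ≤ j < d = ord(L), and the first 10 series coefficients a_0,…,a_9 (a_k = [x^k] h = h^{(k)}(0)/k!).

f: a_k = -2, 0, 4, 0, -4/3, 0, 8/45, 0, -4/315, 0, …
g: a_k = 4, 12, 18, 18, 27/2, 81/10, 81/20, 243/140, 729/1120, 243/1120, …
Product ⇒ symmetric product L₀, ord ≤ 2.
h=∫h₀ ⇒ L = L₀·Dx.
L = 13·Dx - 6·Dx^2 + Dx^3  (order 3).
h: a_k = 0, -8, -12, -20/3, 3, 119/15, 199/30, 407/126, 1483/1680, 239/45360, …
ICs: h(0) = 0, h′(0) = -8, h′′(0) = -24.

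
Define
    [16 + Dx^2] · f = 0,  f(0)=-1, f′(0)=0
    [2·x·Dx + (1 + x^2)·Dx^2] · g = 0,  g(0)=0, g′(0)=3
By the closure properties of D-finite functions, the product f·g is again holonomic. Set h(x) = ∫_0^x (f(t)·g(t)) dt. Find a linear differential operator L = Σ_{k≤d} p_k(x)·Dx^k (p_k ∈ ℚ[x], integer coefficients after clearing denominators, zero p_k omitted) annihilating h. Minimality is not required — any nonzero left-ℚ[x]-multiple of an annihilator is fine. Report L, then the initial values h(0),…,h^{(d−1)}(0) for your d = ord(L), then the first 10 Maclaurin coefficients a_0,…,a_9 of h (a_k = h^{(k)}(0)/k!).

L = (5440 + 19136·x^2 + 25856·x^4 + 16384·x^6 + 4096·x^8)·Dx + (1152·x + 3200·x^3 + 3072·x^5 + 1024·x^7)·Dx^2 + (612 + 2252·x^2 + 3168·x^4 + 2048·x^6 + 512·x^8)·Dx^3 + (72·x + 200·x^3 + 192·x^5 + 64·x^7)·Dx^4 + (17 + 66·x^2 + 97·x^4 + 64·x^6 + 16·x^8)·Dx^5  (order 5).
h: a_k = 0, 0, -3/2, 0, 25/4, 0, -203/30, 0, 3461/840, 0, …
ICs: h(0) = 0, h′(0) = 0, h′′(0) = -3, h′′′(0) = 0, h′′′′(0) = 150.

f: a_k = -1, 0, 8, 0, -32/3, 0, 256/45, 0, -512/315, 0, …
g: a_k = 0, 3, 0, -1, 0, 3/5, 0, -3/7, 0, 1/3, …
Product ⇒ symmetric product L₀, ord ≤ 4.
h=∫h₀ ⇒ L = L₀·Dx.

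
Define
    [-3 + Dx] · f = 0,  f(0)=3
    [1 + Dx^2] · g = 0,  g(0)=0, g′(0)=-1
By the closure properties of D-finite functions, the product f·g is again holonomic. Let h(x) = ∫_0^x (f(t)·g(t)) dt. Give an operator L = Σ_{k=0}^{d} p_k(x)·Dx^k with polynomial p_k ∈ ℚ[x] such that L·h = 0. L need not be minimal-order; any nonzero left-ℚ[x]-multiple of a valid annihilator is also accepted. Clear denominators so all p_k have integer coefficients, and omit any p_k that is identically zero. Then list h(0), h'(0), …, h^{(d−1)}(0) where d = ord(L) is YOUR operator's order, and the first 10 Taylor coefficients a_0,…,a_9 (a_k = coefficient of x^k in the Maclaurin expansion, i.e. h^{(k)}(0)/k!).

L = 10·Dx - 6·Dx^2 + Dx^3  (order 3).
h: a_k = 0, 0, -3/2, -3, -13/4, -12/5, -79/60, -39/70, -307/1680, -2/45, …
ICs: h(0) = 0, h′(0) = 0, h′′(0) = -3.

f: a_k = 3, 9, 27/2, 27/2, 81/8, 243/40, 243/80, 729/560, 2187/4480, 729/4480, …
g: a_k = 0, -1, 0, 1/6, 0, -1/120, 0, 1/5040, 0, -1/362880, …
Sym-product of L_f,L_g gives L₀ (≤ ord 2).
h=∫h₀ ⇒ L = L₀·Dx.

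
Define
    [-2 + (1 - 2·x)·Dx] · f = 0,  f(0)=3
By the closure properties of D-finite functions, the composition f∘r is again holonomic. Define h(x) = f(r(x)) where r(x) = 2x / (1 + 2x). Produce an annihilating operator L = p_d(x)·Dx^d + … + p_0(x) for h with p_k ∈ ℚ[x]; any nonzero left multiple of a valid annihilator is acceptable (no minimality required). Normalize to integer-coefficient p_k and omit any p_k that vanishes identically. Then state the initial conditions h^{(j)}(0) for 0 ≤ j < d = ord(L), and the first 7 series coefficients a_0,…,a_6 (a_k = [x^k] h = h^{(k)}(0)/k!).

L = 4 + (-1 + 4·x^2)·Dx  (order 1).
h: a_k = 3, 12, 24, 48, 96, 192, 384, …
ICs: h(0) = 3.

f: a_k = 3, 6, 12, 24, 48, 96, 192, …
Change of var in L_f (x↦r) gives L₀.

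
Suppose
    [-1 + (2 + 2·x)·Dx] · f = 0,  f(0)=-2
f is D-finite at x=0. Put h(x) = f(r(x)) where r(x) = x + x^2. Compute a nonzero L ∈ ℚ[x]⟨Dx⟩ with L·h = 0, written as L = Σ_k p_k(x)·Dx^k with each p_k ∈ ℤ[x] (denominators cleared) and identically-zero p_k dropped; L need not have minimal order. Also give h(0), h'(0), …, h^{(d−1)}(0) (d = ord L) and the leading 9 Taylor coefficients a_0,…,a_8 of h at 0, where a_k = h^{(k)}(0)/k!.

f: a_k = -2, -1, 1/4, -1/8, 5/64, -7/128, 21/512, -33/1024, 429/16384, …
Change of var in L_f (x↦r) gives L₀.
L = (-1 - 2·x) + (2 + 2·x + 2·x^2)·Dx  (order 1).
h: a_k = -2, -1, -3/4, 3/8, -3/64, -15/128, 57/512, -21/1024, -867/16384, …
ICs: h(0) = -2.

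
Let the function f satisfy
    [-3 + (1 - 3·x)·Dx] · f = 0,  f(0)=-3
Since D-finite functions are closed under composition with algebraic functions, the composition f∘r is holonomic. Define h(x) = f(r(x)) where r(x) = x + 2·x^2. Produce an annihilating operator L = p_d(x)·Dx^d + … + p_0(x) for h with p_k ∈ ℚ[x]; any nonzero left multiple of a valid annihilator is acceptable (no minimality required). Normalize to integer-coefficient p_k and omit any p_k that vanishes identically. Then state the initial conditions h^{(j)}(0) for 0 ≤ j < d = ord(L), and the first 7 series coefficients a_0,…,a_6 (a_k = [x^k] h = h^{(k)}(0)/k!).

L = (3 + 12·x) + (-1 + 3·x + 6·x^2)·Dx  (order 1).
h: a_k = -3, -9, -45, -189, -837, -3645, -15957, …
ICs: h(0) = -3.

f: a_k = -3, -9, -27, -81, -243, -729, -2187, …
h₀=f(r): pull back L_f along r ⇒ L₀.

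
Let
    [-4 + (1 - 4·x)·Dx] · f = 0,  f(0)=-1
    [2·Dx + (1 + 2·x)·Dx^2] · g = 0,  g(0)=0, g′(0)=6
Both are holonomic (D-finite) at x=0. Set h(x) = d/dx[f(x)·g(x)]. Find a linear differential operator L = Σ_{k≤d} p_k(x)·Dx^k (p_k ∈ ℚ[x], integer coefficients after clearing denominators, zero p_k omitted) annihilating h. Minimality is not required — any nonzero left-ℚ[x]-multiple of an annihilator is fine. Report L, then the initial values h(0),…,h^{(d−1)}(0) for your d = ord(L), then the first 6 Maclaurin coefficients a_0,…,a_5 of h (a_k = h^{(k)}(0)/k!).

L = 32 + (8 + 40·x)·Dx + (-1 + 2·x + 8·x^2)·Dx^2  (order 2).
h: a_k = -6, -36, -240, -1232, -6256, -149184/5, …
ICs: h(0) = -6, h′(0) = -36.

f: a_k = -1, -4, -16, -64, -256, -1024, …
g: a_k = 0, 6, -6, 8, -12, 96/5, …
L₀ := L_f ⊗_s L_g (sym. prod.), ord ≤ 2.
Derive L from L₀ (diff closure).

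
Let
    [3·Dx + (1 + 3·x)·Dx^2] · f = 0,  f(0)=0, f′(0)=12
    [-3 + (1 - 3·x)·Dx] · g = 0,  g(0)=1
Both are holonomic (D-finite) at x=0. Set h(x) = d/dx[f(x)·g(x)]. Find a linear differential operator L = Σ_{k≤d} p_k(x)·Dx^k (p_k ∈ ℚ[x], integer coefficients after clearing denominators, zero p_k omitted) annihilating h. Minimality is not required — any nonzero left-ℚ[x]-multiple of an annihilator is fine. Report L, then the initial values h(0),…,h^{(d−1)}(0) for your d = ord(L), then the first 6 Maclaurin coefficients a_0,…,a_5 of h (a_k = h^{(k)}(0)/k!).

L = 36 + (3 + 45·x)·Dx + (-1 + 9·x^2)·Dx^2  (order 2).
h: a_k = 12, 36, 270, 756, 3807, 53946/5, …
ICs: h(0) = 12, h′(0) = 36.

f: a_k = 0, 12, -18, 36, -81, 972/5, …
g: a_k = 1, 3, 9, 27, 81, 243, …
L₀ := L_f ⊗_s L_g (sym. prod.), ord ≤ 2.
Derive L from L₀ (diff closure).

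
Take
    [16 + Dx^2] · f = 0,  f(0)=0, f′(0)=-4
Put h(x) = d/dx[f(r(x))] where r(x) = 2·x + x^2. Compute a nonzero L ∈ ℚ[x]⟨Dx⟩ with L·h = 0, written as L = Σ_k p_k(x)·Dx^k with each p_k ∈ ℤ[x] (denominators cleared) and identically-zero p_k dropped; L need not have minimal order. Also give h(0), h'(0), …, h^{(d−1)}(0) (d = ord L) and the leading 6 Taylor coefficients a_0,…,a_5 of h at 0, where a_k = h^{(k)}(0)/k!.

L = (67 + 256·x + 384·x^2 + 256·x^3 + 64·x^4) + (-3 - 3·x)·Dx + (1 + 2·x + x^2)·Dx^2  (order 2).
h: a_k = -8, -8, 256, 512, -3136/3, -4032, …
ICs: h(0) = -8, h′(0) = -8.

f: a_k = 0, -4, 0, 32/3, 0, -128/15, …
h₀=f(r): pull back L_f along r ⇒ L₀.
Derive L from L₀ (diff closure).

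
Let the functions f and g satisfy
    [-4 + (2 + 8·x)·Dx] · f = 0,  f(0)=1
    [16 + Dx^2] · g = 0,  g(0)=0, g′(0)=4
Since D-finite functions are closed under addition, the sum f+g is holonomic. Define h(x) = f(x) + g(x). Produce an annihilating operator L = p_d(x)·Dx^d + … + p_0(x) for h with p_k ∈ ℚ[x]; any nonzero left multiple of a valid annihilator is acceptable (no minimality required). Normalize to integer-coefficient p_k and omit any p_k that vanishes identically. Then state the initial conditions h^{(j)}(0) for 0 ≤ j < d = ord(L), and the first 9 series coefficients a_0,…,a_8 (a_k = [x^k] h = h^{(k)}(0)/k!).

f: a_k = 1, 2, -2, 4, -10, 28, -84, 264, -858, …
g: a_k = 0, 4, 0, -32/3, 0, 128/15, 0, -1024/315, 0, …
Weyl lclm of L_f,L_g ⇒ L₀ (ord ≤ 3).
L = (-224 - 1024·x - 2048·x^2) + (48 + 704·x + 3072·x^2 + 4096·x^3)·Dx + (-14 - 64·x - 128·x^2)·Dx^2 + (3 + 44·x + 192·x^2 + 256·x^3)·Dx^3  (order 3).
h: a_k = 1, 6, -2, -20/3, -10, 548/15, -84, 82136/315, -858, …
ICs: h(0) = 1, h′(0) = 6, h′′(0) = -4.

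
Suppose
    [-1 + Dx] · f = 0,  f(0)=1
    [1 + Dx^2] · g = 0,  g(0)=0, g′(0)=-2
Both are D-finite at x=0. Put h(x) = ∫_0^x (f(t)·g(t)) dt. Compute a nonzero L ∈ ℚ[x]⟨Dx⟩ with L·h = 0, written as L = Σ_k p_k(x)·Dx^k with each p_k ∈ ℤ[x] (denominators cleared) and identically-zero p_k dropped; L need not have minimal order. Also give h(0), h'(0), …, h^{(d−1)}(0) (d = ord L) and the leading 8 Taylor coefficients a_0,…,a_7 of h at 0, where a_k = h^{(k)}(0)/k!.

L = 2·Dx - 2·Dx^2 + Dx^3  (order 3).
h: a_k = 0, 0, -1, -2/3, -1/6, 0, 1/90, 1/315, …
ICs: h(0) = 0, h′(0) = 0, h′′(0) = -2.

f: a_k = 1, 1, 1/2, 1/6, 1/24, 1/120, 1/720, 1/5040, …
g: a_k = 0, -2, 0, 1/3, 0, -1/60, 0, 1/2520, …
h₀=f·g: eliminate ⇒ L₀, order ≤ 1·2.
∫: right-multiply L₀ by Dx.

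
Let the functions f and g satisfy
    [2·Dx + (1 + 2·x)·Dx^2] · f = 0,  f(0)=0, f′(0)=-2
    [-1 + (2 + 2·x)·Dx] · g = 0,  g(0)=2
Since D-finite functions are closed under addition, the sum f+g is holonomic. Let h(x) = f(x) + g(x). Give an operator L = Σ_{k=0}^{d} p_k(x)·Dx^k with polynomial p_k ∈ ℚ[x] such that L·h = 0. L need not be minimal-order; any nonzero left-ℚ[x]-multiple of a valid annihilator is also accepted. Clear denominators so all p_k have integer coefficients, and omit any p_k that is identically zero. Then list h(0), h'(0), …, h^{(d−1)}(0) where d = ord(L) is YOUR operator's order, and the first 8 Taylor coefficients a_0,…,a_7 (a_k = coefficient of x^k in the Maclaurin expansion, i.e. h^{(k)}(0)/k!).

L = (10 + 4·x)·Dx + (29 + 52·x + 20·x^2)·Dx^2 + (6 + 22·x + 24·x^2 + 8·x^3)·Dx^3  (order 3).
h: a_k = 2, -1, 7/4, -61/24, 251/64, -4061/640, 16321/1536, -130841/7168, …
ICs: h(0) = 2, h′(0) = -1, h′′(0) = 7/2.

f: a_k = 0, -2, 2, -8/3, 4, -32/5, 32/3, -128/7, …
g: a_k = 2, 1, -1/4, 1/8, -5/64, 7/128, -21/512, 33/1024, …
f+g: L₀ = lclm(L_f,L_g), ord ≤ 2+1.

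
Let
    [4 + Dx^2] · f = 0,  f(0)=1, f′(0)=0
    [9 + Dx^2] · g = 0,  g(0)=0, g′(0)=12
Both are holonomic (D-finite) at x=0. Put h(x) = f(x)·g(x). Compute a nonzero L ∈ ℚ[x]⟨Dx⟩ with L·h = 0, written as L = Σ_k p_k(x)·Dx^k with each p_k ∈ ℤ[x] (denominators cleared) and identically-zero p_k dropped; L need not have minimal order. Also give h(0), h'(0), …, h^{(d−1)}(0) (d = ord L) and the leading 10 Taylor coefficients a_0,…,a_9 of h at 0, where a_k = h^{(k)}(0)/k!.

f: a_k = 1, 0, -2, 0, 2/3, 0, -4/45, 0, 2/315, 0, …
g: a_k = 0, 12, 0, -18, 0, 81/10, 0, -243/140, 0, 243/1120, …
Sym-product of L_f,L_g gives L₀ (≤ ord 4).
L = 25 + 26·Dx^2 + Dx^4  (order 4).
h: a_k = 0, 12, 0, -42, 0, 521/10, 0, -13021/420, 0, 5167/480, …
ICs: h(0) = 0, h′(0) = 12, h′′(0) = 0, h′′′(0) = -252.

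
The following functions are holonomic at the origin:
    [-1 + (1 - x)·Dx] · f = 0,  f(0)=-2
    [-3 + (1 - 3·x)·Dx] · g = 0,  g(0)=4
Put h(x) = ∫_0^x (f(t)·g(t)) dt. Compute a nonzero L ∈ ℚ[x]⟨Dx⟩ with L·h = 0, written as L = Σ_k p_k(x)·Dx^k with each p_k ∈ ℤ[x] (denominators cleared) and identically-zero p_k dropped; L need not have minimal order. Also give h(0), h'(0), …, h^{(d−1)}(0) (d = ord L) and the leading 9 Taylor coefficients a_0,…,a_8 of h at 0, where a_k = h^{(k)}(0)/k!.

L = (-4 + 6·x)·Dx + (1 - 4·x + 3·x^2)·Dx^2  (order 2).
h: a_k = 0, -8, -16, -104/3, -80, -968/5, -1456/3, -8744/7, -3280, …
ICs: h(0) = 0, h′(0) = -8.

f: a_k = -2, -2, -2, -2, -2, -2, -2, -2, -2, …
g: a_k = 4, 12, 36, 108, 324, 972, 2916, 8748, 26244, …
Product ⇒ symmetric product L₀, ord ≤ 1.
h=∫₀ˣh₀: take L = L₀·Dx.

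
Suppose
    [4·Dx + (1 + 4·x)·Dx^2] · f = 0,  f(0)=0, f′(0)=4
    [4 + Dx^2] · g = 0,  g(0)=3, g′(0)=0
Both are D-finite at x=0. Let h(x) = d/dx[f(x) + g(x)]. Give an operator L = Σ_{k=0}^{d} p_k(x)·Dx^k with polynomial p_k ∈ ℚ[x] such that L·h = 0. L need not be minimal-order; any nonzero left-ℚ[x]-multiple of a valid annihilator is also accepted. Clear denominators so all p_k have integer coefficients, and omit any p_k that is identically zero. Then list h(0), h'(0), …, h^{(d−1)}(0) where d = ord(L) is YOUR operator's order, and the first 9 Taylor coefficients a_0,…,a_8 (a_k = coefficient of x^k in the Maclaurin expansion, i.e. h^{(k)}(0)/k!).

L = (400 + 128·x + 256·x^2) + (36 + 176·x + 192·x^2 + 256·x^3)·Dx + (100 + 32·x + 64·x^2)·Dx^2 + (9 + 44·x + 48·x^2 + 64·x^3)·Dx^3  (order 3).
h: a_k = 4, -28, 64, -248, 1024, -20488/5, 16384, -6881264/105, 262144, …
ICs: h(0) = 4, h′(0) = -28, h′′(0) = 128.

f: a_k = 0, 4, -8, 64/3, -64, 1024/5, -2048/3, 16384/7, -8192, …
g: a_k = 3, 0, -6, 0, 2, 0, -4/15, 0, 2/105, …
Sum ⇒ L₀ = lclm(L_f,L_g) in ℚ(x)⟨Dx⟩.
h₀' ⇒ L via d/dx closure of L₀.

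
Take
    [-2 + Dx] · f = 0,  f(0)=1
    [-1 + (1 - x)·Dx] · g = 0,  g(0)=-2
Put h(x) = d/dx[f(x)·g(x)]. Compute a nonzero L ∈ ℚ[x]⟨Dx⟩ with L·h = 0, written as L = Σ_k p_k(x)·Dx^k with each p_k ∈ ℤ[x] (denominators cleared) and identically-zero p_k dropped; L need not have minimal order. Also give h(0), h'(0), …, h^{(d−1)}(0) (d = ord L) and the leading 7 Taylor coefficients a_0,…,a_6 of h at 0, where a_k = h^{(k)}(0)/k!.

L = (10 - 12·x + 4·x^2) + (-3 + 5·x - 2·x^2)·Dx  (order 1).
h: a_k = -6, -20, -38, -56, -218/3, -1324/15, -310/3, …
ICs: h(0) = -6.

f: a_k = 1, 2, 2, 4/3, 2/3, 4/15, 4/45, …
g: a_k = -2, -2, -2, -2, -2, -2, -2, …
Product ⇒ symmetric product L₀, ord ≤ 1.
Differentiate: ansatz ord ≤ ord L₀ ⇒ L.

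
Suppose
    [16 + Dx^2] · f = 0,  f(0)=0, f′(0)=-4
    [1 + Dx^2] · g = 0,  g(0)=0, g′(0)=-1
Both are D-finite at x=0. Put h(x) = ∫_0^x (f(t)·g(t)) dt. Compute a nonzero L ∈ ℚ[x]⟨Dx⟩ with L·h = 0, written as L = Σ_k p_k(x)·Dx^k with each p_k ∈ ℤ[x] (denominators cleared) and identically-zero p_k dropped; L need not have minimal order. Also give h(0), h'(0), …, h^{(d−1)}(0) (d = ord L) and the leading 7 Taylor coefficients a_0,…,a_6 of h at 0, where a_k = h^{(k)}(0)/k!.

f: a_k = 0, -4, 0, 32/3, 0, -128/15, 0, …
g: a_k = 0, -1, 0, 1/6, 0, -1/120, 0, …
L₀ := L_f ⊗_s L_g (sym. prod.), ord ≤ 4.
h=∫₀ˣh₀: take L = L₀·Dx.
L = 225·Dx + 34·Dx^3 + Dx^5  (order 5).
h: a_k = 0, 0, 0, 4/3, 0, -34/15, 0, …
ICs: h(0) = 0, h′(0) = 0, h′′(0) = 0, h′′′(0) = 8, h′′′′(0) = 0.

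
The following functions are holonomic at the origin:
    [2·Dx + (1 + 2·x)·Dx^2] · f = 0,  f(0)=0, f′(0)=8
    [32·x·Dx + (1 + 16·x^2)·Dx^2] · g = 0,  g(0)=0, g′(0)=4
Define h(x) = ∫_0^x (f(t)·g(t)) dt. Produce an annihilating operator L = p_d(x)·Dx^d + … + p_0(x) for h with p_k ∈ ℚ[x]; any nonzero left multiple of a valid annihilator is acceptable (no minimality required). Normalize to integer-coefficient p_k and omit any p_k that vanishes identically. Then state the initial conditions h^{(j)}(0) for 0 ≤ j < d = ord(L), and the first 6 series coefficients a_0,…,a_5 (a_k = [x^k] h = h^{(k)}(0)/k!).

f: a_k = 0, 8, -8, 32/3, -16, 128/5, …
g: a_k = 0, 4, 0, -64/3, 0, 1024/5, …
h₀=f·g: eliminate ⇒ L₀, order ≤ 2·2.
Integrate: L := L₀·Dx.
L = (2304 + 8960·x + 114688·x^2 + 552960·x^3 + 983040·x^4 + 851968·x^5 + 1048576·x^7)·Dx^2 + (1032 + 14720·x + 111872·x^2 + 616448·x^3 + 1884160·x^4 + 3047424·x^5 + 2293760·x^6 + 1572864·x^7 + 3670016·x^8)·Dx^3 + (72 + 2512·x + 19968·x^2 + 99072·x^3 + 393216·x^4 + 1019904·x^5 + 1572864·x^6 + 1376256·x^7 + 1572864·x^8 + 2097152·x^9)·Dx^4 + (17 + 132·x + 964·x^2 + 4864·x^3 + 18432·x^4 + 55296·x^5 + 129024·x^6 + 196608·x^7 + 196608·x^8 + 262144·x^9 + 262144·x^10)·Dx^5  (order 5).
h: a_k = 0, 0, 0, 32/3, -8, -128/5, …
ICs: h(0) = 0, h′(0) = 0, h′′(0) = 0, h′′′(0) = 64, h′′′′(0) = -192.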